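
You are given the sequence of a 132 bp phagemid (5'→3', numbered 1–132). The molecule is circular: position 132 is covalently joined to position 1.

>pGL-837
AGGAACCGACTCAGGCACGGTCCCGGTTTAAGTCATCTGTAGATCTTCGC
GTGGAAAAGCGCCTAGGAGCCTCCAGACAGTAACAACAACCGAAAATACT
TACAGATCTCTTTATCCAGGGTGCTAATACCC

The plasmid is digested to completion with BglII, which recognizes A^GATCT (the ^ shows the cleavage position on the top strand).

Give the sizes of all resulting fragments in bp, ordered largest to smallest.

BglII sites (AGATCT) start at positions 41, 104.
BglII cuts after the first base of each site, so after positions 41, 104.
Circular molecule, 2 cuts → 2 fragments:
  42–104 → 63 bp
  105–132 then 1–41 → 28 + 41 = 69 bp
Sorted largest to smallest: 69, 63 bp.

69, 63 bp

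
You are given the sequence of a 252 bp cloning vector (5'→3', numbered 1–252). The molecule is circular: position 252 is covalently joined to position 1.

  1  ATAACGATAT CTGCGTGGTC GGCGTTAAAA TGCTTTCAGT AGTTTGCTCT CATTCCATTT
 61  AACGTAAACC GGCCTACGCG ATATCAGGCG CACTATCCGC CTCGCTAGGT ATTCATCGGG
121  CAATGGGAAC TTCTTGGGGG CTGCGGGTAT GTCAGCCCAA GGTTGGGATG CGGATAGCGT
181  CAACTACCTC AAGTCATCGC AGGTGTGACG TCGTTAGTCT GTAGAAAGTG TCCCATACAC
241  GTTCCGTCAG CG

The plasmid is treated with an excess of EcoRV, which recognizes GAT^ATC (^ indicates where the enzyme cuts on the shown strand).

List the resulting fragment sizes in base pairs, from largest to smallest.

178, 74 bp

EcoRV sites (GATATC) start at positions 6, 80.
EcoRV cuts after base 3 of each site, so after positions 8, 82.
Circular molecule, 2 cuts → 2 fragments:
  9–82 → 74 bp
  83–252 then 1–8 → 170 + 8 = 178 bp
Sorted largest to smallest: 178, 74 bp.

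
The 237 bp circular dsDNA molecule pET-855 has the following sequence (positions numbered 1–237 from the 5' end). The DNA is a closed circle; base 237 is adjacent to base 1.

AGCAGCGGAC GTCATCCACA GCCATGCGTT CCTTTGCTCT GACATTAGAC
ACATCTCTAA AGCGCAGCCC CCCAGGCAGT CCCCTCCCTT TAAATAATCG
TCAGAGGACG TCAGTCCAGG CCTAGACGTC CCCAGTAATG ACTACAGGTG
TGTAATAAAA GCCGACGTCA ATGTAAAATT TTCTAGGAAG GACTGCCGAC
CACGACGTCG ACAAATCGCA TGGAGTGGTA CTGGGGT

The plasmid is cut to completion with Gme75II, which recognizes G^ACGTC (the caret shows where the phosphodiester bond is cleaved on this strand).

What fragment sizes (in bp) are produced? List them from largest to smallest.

99, 41, 40, 39, 18 bp

Gme75II sites (GACGTC) start at positions 8, 107, 125, 164, 204.
Gme75II cuts after the first base of each site, so after positions 8, 107, 125, 164, 204.
Circular molecule, 5 cuts → 5 fragments:
  9–107 → 99 bp
  108–125 → 18 bp
  126–164 → 39 bp
  165–204 → 40 bp
  205–237 then 1–8 → 33 + 8 = 41 bp
Sorted largest to smallest: 99, 41, 40, 39, 18 bp.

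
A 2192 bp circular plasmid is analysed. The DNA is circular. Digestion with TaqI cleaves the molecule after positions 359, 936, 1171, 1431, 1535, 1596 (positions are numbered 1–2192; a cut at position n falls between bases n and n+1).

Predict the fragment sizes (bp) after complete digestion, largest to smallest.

955, 577, 260, 235, 104, 61 bp

Circular molecule, 6 cuts → 6 fragments:
  936 − 359 = 577 bp
  1171 − 936 = 235 bp
  1431 − 1171 = 260 bp
  1535 − 1431 = 104 bp
  1596 − 1535 = 61 bp
  wrap: 2192 − 1596 + 359 = 955 bp
Sorted largest to smallest: 955, 577, 260, 235, 104, 61 bp.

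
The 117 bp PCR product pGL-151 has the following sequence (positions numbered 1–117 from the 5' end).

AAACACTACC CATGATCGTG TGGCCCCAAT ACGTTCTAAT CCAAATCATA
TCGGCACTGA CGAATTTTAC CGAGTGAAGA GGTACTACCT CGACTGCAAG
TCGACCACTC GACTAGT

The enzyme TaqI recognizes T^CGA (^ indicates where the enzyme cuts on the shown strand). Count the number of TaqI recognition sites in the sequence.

TCGA occurs starting at positions 90, 101, 109.
TaqI cuts at 3 sites.

3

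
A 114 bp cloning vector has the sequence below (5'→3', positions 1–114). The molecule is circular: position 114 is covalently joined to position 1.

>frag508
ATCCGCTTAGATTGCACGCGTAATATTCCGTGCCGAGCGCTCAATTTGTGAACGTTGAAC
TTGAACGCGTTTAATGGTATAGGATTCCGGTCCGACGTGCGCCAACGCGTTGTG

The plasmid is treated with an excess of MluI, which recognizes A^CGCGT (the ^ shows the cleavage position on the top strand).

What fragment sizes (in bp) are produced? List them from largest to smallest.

MluI sites (ACGCGT) start at positions 16, 65, 105.
MluI cuts after the first base of each site, so after positions 16, 65, 105.
Circular molecule, 3 cuts → 3 fragments:
  17–65 → 49 bp
  66–105 → 40 bp
  106–114 then 1–16 → 9 + 16 = 25 bp
Sorted largest to smallest: 49, 40, 25 bp.

49, 40, 25 bp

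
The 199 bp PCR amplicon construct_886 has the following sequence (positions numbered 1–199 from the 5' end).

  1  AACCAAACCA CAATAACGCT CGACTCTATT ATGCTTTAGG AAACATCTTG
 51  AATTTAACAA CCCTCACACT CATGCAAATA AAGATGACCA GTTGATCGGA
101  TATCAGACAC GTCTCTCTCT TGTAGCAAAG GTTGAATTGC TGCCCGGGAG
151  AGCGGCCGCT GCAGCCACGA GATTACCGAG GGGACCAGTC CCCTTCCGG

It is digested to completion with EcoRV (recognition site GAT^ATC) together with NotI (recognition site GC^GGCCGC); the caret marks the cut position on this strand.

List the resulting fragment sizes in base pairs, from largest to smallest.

The EcoRV site (GATATC) starts at position 99.
EcoRV cuts after base 3 of each site, so after position 101.
The NotI site (GCGGCCGC) starts at position 152.
NotI cuts after base 2 of each site, so after position 153.
Combined cut positions: 101, 153.
Linear molecule, 2 cuts → 3 fragments:
  1–101 → 101 bp
  102–153 → 52 bp
  154–199 → 46 bp
Sorted largest to smallest: 101, 52, 46 bp.

101, 52, 46 bp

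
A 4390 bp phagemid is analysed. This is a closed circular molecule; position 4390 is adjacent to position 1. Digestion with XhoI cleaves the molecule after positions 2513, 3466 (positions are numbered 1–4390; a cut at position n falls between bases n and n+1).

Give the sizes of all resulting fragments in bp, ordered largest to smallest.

Circular molecule, 2 cuts → 2 fragments:
  3466 − 2513 = 953 bp
  wrap: 4390 − 3466 + 2513 = 3437 bp
Sorted largest to smallest: 3437, 953 bp.

3437, 953 bp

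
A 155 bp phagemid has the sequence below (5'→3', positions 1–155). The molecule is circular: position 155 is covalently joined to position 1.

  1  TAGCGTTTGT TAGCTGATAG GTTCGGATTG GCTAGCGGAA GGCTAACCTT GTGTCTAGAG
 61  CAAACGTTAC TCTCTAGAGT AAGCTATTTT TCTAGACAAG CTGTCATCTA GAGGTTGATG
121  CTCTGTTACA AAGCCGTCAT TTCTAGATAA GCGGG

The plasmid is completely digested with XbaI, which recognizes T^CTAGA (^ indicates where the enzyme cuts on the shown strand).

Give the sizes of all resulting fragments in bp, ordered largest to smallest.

XbaI sites (TCTAGA) start at positions 54, 73, 91, 107, 142.
XbaI cuts after the first base of each site, so after positions 54, 73, 91, 107, 142.
Circular molecule, 5 cuts → 5 fragments:
  55–73 → 19 bp
  74–91 → 18 bp
  92–107 → 16 bp
  108–142 → 35 bp
  143–155 then 1–54 → 13 + 54 = 67 bp
Sorted largest to smallest: 67, 35, 19, 18, 16 bp.

67, 35, 19, 18, 16 bp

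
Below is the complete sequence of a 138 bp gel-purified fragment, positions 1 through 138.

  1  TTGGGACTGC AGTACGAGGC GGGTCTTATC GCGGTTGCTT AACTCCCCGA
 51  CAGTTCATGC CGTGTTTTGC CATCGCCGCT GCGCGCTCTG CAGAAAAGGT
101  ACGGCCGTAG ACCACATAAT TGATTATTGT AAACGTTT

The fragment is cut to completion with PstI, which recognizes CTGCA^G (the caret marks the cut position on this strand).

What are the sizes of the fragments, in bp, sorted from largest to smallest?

81, 46, 11 bp

PstI sites (CTGCAG) start at positions 7, 88.
PstI cuts after base 5 of each site (before the last base), so after positions 11, 92.
Linear molecule, 2 cuts → 3 fragments:
  1–11 → 11 bp
  12–92 → 81 bp
  93–138 → 46 bp
Sorted largest to smallest: 81, 46, 11 bp.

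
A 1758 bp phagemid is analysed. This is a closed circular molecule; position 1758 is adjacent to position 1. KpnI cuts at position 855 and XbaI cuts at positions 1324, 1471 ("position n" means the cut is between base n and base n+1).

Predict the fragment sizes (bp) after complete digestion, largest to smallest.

Combined cut positions (sorted): 855, 1324, 1471.
Circular molecule, 3 cuts → 3 fragments:
  1324 − 855 = 469 bp
  1471 − 1324 = 147 bp
  wrap: 1758 − 1471 + 855 = 1142 bp
Sorted largest to smallest: 1142, 469, 147 bp.

1142, 469, 147 bp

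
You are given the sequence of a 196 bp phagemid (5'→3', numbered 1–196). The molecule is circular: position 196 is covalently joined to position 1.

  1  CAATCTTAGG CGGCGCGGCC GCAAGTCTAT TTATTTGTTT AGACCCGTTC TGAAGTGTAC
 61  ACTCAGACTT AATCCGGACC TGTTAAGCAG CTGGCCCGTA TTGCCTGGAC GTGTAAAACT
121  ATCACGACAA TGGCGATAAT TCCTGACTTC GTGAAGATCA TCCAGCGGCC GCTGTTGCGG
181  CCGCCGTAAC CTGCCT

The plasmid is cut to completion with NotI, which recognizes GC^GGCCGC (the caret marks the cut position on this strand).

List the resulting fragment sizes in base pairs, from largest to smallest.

150, 34, 12 bp

NotI sites (GCGGCCGC) start at positions 15, 165, 177.
NotI cuts after base 2 of each site, so after positions 16, 166, 178.
Circular molecule, 3 cuts → 3 fragments:
  17–166 → 150 bp
  167–178 → 12 bp
  179–196 then 1–16 → 18 + 16 = 34 bp
Sorted largest to smallest: 150, 34, 12 bp.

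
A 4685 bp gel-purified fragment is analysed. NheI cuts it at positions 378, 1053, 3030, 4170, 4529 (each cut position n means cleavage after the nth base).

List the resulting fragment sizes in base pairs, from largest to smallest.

Linear molecule, 5 cuts → 6 fragments:
  378 − 0 = 378 bp
  1053 − 378 = 675 bp
  3030 − 1053 = 1977 bp
  4170 − 3030 = 1140 bp
  4529 − 4170 = 359 bp
  4685 − 4529 = 156 bp
Sorted largest to smallest: 1977, 1140, 675, 378, 359, 156 bp.

1977, 1140, 675, 378, 359, 156 bp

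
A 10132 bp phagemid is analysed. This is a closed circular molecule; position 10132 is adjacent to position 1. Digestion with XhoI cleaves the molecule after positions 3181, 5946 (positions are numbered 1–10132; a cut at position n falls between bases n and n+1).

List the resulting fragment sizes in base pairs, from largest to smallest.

7367, 2765 bp

Circular molecule, 2 cuts → 2 fragments:
  5946 − 3181 = 2765 bp
  wrap: 10132 − 5946 + 3181 = 7367 bp
Sorted largest to smallest: 7367, 2765 bp.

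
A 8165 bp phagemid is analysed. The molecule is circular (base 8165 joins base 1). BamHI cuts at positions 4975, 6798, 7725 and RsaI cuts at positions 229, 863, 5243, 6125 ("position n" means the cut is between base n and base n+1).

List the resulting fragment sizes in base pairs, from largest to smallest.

4112, 927, 882, 673, 669, 634, 268 bp

Combined cut positions (sorted): 229, 863, 4975, 5243, 6125, 6798, 7725.
Circular molecule, 7 cuts → 7 fragments:
  863 − 229 = 634 bp
  4975 − 863 = 4112 bp
  5243 − 4975 = 268 bp
  6125 − 5243 = 882 bp
  6798 − 6125 = 673 bp
  7725 − 6798 = 927 bp
  wrap: 8165 − 7725 + 229 = 669 bp
Sorted largest to smallest: 4112, 927, 882, 673, 669, 634, 268 bp.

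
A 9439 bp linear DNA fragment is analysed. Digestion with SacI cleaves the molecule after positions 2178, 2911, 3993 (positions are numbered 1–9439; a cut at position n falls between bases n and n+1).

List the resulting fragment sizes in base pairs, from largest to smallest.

Linear molecule, 3 cuts → 4 fragments:
  2178 − 0 = 2178 bp
  2911 − 2178 = 733 bp
  3993 − 2911 = 1082 bp
  9439 − 3993 = 5446 bp
Sorted largest to smallest: 5446, 2178, 1082, 733 bp.

5446, 2178, 1082, 733 bp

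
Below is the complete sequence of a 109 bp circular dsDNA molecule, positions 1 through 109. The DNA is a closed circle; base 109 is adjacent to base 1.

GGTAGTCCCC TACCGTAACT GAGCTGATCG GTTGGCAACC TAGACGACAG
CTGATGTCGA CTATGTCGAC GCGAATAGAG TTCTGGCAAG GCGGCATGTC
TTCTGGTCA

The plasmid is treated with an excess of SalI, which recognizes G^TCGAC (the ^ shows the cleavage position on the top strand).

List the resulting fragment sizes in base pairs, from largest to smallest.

SalI sites (GTCGAC) start at positions 56, 65.
SalI cuts after the first base of each site, so after positions 56, 65.
Circular molecule, 2 cuts → 2 fragments:
  57–65 → 9 bp
  66–109 then 1–56 → 44 + 56 = 100 bp
Sorted largest to smallest: 100, 9 bp.

100, 9 bp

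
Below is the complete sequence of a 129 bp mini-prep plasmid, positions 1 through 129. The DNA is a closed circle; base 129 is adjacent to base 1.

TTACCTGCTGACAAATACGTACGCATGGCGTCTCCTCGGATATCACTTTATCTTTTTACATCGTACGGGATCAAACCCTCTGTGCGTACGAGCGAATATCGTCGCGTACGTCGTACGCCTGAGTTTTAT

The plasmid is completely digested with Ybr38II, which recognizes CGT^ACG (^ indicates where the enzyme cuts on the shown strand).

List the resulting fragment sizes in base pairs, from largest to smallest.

Ybr38II sites (CGTACG) start at positions 18, 62, 85, 105, 112.
Ybr38II cuts after base 3 of each site, so after positions 20, 64, 87, 107, 114.
Circular molecule, 5 cuts → 5 fragments:
  21–64 → 44 bp
  65–87 → 23 bp
  88–107 → 20 bp
  108–114 → 7 bp
  115–129 then 1–20 → 15 + 20 = 35 bp
Sorted largest to smallest: 44, 35, 23, 20, 7 bp.

44, 35, 23, 20, 7 bp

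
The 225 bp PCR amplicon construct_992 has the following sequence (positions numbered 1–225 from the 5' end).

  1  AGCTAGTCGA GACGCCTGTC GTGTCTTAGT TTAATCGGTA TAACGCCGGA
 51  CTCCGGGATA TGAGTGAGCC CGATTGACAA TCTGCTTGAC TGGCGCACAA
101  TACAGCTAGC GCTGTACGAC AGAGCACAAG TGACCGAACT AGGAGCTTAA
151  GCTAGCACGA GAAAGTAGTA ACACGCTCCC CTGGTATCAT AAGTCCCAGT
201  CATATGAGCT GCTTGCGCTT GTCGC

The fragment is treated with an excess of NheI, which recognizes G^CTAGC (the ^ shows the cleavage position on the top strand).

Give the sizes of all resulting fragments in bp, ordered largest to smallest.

105, 74, 46 bp

NheI sites (GCTAGC) start at positions 105, 151.
NheI cuts after the first base of each site, so after positions 105, 151.
Linear molecule, 2 cuts → 3 fragments:
  1–105 → 105 bp
  106–151 → 46 bp
  152–225 → 74 bp
Sorted largest to smallest: 105, 74, 46 bp.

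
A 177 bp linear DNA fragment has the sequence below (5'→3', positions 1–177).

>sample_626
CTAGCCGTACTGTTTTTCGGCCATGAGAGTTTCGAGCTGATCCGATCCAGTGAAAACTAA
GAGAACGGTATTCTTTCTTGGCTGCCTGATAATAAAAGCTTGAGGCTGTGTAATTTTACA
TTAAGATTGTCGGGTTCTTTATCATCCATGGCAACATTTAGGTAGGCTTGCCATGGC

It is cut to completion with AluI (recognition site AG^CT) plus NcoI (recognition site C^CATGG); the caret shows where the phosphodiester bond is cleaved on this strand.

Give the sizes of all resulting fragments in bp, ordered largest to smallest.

62, 48, 36, 25, 6 bp

AluI sites (AGCT) start at positions 35, 97.
AluI cuts after base 2 of each site, so after positions 36, 98.
NcoI sites (CCATGG) start at positions 146, 171.
NcoI cuts after the first base of each site, so after positions 146, 171.
Combined cut positions: 36, 98, 146, 171.
Linear molecule, 4 cuts → 5 fragments:
  1–36 → 36 bp
  37–98 → 62 bp
  99–146 → 48 bp
  147–171 → 25 bp
  172–177 → 6 bp
Sorted largest to smallest: 62, 48, 36, 25, 6 bp.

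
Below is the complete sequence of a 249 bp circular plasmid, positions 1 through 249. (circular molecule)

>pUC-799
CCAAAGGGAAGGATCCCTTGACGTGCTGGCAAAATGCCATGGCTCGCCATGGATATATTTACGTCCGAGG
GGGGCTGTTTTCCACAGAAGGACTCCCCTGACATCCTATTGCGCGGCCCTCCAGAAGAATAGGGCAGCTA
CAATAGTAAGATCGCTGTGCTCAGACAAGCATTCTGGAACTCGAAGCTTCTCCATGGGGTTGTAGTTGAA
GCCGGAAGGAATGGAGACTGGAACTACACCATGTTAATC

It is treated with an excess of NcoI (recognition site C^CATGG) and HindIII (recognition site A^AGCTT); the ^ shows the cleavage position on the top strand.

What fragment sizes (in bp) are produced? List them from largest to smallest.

NcoI sites (CCATGG) start at positions 37, 47, 192.
NcoI cuts after the first base of each site, so after positions 37, 47, 192.
The HindIII site (AAGCTT) starts at position 184.
HindIII cuts after the first base of each site, so after position 184.
Combined cut positions: 37, 47, 184, 192.
Circular molecule, 4 cuts → 4 fragments:
  38–47 → 10 bp
  48–184 → 137 bp
  185–192 → 8 bp
  193–249 then 1–37 → 57 + 37 = 94 bp
Sorted largest to smallest: 137, 94, 10, 8 bp.

137, 94, 10, 8 bp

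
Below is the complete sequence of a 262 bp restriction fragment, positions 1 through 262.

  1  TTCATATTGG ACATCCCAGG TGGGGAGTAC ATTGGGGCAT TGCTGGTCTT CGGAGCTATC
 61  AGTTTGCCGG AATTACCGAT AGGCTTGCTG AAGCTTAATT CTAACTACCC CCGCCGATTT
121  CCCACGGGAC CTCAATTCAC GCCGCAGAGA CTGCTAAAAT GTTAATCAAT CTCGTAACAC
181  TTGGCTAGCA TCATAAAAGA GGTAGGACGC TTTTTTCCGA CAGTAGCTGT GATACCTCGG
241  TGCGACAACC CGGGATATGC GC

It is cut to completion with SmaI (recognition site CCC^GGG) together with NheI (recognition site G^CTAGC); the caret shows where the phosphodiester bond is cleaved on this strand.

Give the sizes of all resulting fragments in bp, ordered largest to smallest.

The SmaI site (CCCGGG) starts at position 249.
SmaI cuts after base 3 of each site, so after position 251.
The NheI site (GCTAGC) starts at position 184.
NheI cuts after the first base of each site, so after position 184.
Combined cut positions: 184, 251.
Linear molecule, 2 cuts → 3 fragments:
  1–184 → 184 bp
  185–251 → 67 bp
  252–262 → 11 bp
Sorted largest to smallest: 184, 67, 11 bp.

184, 67, 11 bp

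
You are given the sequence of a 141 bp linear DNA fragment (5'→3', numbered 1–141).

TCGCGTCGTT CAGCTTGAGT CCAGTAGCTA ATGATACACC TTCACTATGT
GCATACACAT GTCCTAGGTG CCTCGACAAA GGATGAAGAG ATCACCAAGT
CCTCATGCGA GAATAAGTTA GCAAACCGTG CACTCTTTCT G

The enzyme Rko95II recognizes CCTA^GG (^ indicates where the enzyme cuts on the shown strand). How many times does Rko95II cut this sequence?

CCTAGG occurs starting at position 63.
Rko95II cuts at 1 site.

1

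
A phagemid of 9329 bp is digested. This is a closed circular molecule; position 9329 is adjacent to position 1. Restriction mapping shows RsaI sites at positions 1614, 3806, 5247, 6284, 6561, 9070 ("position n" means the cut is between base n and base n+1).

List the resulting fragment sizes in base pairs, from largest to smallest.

2509, 2192, 1873, 1441, 1037, 277 bp

Circular molecule, 6 cuts → 6 fragments:
  3806 − 1614 = 2192 bp
  5247 − 3806 = 1441 bp
  6284 − 5247 = 1037 bp
  6561 − 6284 = 277 bp
  9070 − 6561 = 2509 bp
  wrap: 9329 − 9070 + 1614 = 1873 bp
Sorted largest to smallest: 2509, 2192, 1873, 1441, 1037, 277 bp.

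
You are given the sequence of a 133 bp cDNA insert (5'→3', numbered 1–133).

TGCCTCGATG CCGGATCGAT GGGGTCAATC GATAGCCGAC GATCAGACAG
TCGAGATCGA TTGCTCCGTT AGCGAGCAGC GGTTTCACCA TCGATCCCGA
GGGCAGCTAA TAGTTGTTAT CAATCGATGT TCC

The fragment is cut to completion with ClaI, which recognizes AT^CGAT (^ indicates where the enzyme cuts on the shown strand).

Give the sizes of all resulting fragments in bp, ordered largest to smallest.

34, 33, 28, 16, 13, 9 bp

ClaI sites (ATCGAT) start at positions 15, 28, 56, 90, 123.
ClaI cuts after base 2 of each site, so after positions 16, 29, 57, 91, 124.
Linear molecule, 5 cuts → 6 fragments:
  1–16 → 16 bp
  17–29 → 13 bp
  30–57 → 28 bp
  58–91 → 34 bp
  92–124 → 33 bp
  125–133 → 9 bp
Sorted largest to smallest: 34, 33, 28, 16, 13, 9 bp.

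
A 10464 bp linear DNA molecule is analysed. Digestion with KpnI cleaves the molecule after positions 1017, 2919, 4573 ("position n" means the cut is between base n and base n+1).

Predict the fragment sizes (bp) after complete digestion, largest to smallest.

5891, 1902, 1654, 1017 bp

Linear molecule, 3 cuts → 4 fragments:
  1017 − 0 = 1017 bp
  2919 − 1017 = 1902 bp
  4573 − 2919 = 1654 bp
  10464 − 4573 = 5891 bp
Sorted largest to smallest: 5891, 1902, 1654, 1017 bp.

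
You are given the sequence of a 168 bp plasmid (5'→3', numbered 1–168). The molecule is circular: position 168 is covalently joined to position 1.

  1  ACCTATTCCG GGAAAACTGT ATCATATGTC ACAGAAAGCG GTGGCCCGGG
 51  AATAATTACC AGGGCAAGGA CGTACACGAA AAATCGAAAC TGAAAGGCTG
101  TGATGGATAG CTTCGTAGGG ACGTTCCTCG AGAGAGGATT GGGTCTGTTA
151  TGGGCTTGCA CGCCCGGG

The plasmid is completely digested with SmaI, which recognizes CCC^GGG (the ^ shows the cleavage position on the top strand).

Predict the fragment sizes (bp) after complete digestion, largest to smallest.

118, 50 bp

SmaI sites (CCCGGG) start at positions 45, 163.
SmaI cuts after base 3 of each site, so after positions 47, 165.
Circular molecule, 2 cuts → 2 fragments:
  48–165 → 118 bp
  166–168 then 1–47 → 3 + 47 = 50 bp
Sorted largest to smallest: 118, 50 bp.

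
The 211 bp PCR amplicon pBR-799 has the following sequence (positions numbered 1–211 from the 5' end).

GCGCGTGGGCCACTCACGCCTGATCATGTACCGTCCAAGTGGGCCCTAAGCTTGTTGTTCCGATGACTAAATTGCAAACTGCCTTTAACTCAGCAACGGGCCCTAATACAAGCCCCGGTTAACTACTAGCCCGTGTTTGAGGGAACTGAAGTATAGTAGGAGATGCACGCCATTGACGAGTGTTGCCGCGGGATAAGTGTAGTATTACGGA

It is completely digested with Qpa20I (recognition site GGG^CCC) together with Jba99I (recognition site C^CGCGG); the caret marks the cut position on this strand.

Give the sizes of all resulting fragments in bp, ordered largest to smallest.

86, 57, 43, 25 bp

Qpa20I sites (GGGCCC) start at positions 41, 98.
Qpa20I cuts after base 3 of each site, so after positions 43, 100.
The Jba99I site (CCGCGG) starts at position 186.
Jba99I cuts after the first base of each site, so after position 186.
Combined cut positions: 43, 100, 186.
Linear molecule, 3 cuts → 4 fragments:
  1–43 → 43 bp
  44–100 → 57 bp
  101–186 → 86 bp
  187–211 → 25 bp
Sorted largest to smallest: 86, 57, 43, 25 bp.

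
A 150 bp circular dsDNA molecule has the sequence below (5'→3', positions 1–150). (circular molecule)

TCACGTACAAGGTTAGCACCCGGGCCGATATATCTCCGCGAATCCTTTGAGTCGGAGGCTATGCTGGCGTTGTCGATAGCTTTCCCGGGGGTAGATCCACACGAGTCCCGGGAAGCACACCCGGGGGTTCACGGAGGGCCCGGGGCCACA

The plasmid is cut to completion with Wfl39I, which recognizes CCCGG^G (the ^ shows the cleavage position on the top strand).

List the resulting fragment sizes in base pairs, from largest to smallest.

Wfl39I sites (CCCGGG) start at positions 19, 84, 107, 120, 139.
Wfl39I cuts after base 5 of each site (before the last base), so after positions 23, 88, 111, 124, 143.
Circular molecule, 5 cuts → 5 fragments:
  24–88 → 65 bp
  89–111 → 23 bp
  112–124 → 13 bp
  125–143 → 19 bp
  144–150 then 1–23 → 7 + 23 = 30 bp
Sorted largest to smallest: 65, 30, 23, 19, 13 bp.

65, 30, 23, 19, 13 bp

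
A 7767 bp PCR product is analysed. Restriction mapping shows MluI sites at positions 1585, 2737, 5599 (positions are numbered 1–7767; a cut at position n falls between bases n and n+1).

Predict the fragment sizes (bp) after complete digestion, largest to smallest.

Linear molecule, 3 cuts → 4 fragments:
  1585 − 0 = 1585 bp
  2737 − 1585 = 1152 bp
  5599 − 2737 = 2862 bp
  7767 − 5599 = 2168 bp
Sorted largest to smallest: 2862, 2168, 1585, 1152 bp.

2862, 2168, 1585, 1152 bp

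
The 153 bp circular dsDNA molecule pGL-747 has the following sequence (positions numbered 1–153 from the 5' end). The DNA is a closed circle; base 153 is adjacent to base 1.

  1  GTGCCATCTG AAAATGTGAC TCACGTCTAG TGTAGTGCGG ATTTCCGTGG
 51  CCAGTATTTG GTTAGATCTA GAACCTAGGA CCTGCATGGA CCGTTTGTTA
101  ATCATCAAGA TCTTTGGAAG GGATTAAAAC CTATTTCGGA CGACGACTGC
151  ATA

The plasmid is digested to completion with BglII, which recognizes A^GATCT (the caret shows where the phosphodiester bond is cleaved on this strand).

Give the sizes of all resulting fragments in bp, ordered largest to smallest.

109, 44 bp

BglII sites (AGATCT) start at positions 64, 108.
BglII cuts after the first base of each site, so after positions 64, 108.
Circular molecule, 2 cuts → 2 fragments:
  65–108 → 44 bp
  109–153 then 1–64 → 45 + 64 = 109 bp
Sorted largest to smallest: 109, 44 bp.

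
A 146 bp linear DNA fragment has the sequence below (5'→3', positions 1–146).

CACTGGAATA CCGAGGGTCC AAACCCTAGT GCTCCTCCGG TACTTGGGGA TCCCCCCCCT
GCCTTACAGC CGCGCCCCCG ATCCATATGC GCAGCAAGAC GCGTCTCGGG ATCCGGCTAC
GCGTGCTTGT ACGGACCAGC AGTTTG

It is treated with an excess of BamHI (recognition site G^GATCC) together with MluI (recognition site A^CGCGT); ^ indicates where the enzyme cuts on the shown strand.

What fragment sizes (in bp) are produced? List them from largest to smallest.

BamHI sites (GGATCC) start at positions 48, 109.
BamHI cuts after the first base of each site, so after positions 48, 109.
MluI sites (ACGCGT) start at positions 99, 119.
MluI cuts after the first base of each site, so after positions 99, 119.
Combined cut positions: 48, 99, 109, 119.
Linear molecule, 4 cuts → 5 fragments:
  1–48 → 48 bp
  49–99 → 51 bp
  100–109 → 10 bp
  110–119 → 10 bp
  120–146 → 27 bp
Sorted largest to smallest: 51, 48, 27, 10, 10 bp.

51, 48, 27, 10, 10 bp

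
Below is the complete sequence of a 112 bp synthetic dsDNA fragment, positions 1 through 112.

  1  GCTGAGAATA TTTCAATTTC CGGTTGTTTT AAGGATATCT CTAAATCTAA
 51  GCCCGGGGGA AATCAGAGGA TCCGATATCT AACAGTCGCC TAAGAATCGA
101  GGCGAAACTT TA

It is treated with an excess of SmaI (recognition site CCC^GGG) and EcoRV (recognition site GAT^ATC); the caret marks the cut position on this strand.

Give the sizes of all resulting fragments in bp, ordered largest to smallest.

The SmaI site (CCCGGG) starts at position 52.
SmaI cuts after base 3 of each site, so after position 54.
EcoRV sites (GATATC) start at positions 34, 74.
EcoRV cuts after base 3 of each site, so after positions 36, 76.
Combined cut positions: 36, 54, 76.
Linear molecule, 3 cuts → 4 fragments:
  1–36 → 36 bp
  37–54 → 18 bp
  55–76 → 22 bp
  77–112 → 36 bp
Sorted largest to smallest: 36, 36, 22, 18 bp.

36, 36, 22, 18 bp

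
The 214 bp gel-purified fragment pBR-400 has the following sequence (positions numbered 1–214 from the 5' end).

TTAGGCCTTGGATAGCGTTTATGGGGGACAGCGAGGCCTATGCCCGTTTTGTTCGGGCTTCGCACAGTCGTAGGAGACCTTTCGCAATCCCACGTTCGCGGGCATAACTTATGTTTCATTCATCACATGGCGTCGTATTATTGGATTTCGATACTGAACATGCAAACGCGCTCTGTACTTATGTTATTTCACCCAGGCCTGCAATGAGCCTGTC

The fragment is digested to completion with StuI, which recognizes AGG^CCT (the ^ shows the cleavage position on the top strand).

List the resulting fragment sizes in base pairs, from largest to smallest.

161, 31, 17, 5 bp

StuI sites (AGGCCT) start at positions 3, 34, 195.
StuI cuts after base 3 of each site, so after positions 5, 36, 197.
Linear molecule, 3 cuts → 4 fragments:
  1–5 → 5 bp
  6–36 → 31 bp
  37–197 → 161 bp
  198–214 → 17 bp
Sorted largest to smallest: 161, 31, 17, 5 bp.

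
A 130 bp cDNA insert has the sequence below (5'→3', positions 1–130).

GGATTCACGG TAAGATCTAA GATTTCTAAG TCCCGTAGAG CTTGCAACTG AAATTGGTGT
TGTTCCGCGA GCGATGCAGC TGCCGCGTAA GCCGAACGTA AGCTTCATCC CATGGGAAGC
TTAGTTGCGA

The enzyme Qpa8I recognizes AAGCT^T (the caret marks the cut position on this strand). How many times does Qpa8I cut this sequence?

AAGCTT occurs starting at positions 100, 117.
Qpa8I cuts at 2 sites.

2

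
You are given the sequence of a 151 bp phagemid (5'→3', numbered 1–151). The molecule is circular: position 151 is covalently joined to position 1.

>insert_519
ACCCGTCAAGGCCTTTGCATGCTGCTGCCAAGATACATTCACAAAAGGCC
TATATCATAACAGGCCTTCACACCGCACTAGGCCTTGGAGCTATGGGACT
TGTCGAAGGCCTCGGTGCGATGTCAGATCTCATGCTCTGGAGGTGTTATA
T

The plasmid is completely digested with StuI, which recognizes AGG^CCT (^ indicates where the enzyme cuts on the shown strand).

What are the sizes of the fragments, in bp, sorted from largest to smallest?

StuI sites (AGGCCT) start at positions 9, 46, 62, 80, 107.
StuI cuts after base 3 of each site, so after positions 11, 48, 64, 82, 109.
Circular molecule, 5 cuts → 5 fragments:
  12–48 → 37 bp
  49–64 → 16 bp
  65–82 → 18 bp
  83–109 → 27 bp
  110–151 then 1–11 → 42 + 11 = 53 bp
Sorted largest to smallest: 53, 37, 27, 18, 16 bp.

53, 37, 27, 18, 16 bp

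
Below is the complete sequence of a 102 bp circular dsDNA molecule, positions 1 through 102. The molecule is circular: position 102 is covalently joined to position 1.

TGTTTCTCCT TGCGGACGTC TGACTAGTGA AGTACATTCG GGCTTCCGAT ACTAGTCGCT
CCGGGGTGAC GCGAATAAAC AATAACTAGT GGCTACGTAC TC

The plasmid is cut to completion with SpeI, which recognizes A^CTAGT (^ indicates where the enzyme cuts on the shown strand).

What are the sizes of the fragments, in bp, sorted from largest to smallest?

SpeI sites (ACTAGT) start at positions 23, 51, 85.
SpeI cuts after the first base of each site, so after positions 23, 51, 85.
Circular molecule, 3 cuts → 3 fragments:
  24–51 → 28 bp
  52–85 → 34 bp
  86–102 then 1–23 → 17 + 23 = 40 bp
Sorted largest to smallest: 40, 34, 28 bp.

40, 34, 28 bp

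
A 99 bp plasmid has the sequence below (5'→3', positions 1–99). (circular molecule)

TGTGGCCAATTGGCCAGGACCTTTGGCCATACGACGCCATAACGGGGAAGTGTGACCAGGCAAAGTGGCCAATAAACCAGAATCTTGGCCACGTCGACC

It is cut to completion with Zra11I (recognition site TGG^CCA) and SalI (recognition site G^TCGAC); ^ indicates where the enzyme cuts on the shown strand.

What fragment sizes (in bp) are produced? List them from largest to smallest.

Zra11I sites (TGGCCA) start at positions 3, 11, 24, 66, 86.
Zra11I cuts after base 3 of each site, so after positions 5, 13, 26, 68, 88.
The SalI site (GTCGAC) starts at position 93.
SalI cuts after the first base of each site, so after position 93.
Combined cut positions: 5, 13, 26, 68, 88, 93.
Circular molecule, 6 cuts → 6 fragments:
  6–13 → 8 bp
  14–26 → 13 bp
  27–68 → 42 bp
  69–88 → 20 bp
  89–93 → 5 bp
  94–99 then 1–5 → 6 + 5 = 11 bp
Sorted largest to smallest: 42, 20, 13, 11, 8, 5 bp.

42, 20, 13, 11, 8, 5 bp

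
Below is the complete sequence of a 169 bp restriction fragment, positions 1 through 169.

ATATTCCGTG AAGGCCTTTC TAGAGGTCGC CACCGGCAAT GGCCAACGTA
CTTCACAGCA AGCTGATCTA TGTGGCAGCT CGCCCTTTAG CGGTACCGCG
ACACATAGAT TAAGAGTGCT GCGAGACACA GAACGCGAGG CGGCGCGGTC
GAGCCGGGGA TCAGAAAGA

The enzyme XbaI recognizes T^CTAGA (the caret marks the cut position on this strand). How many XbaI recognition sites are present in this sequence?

TCTAGA occurs starting at position 19.
XbaI cuts at 1 site.

1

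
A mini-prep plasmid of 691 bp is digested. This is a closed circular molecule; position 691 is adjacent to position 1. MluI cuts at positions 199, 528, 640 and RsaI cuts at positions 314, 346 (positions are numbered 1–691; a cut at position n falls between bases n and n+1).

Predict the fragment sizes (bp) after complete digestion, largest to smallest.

250, 182, 115, 112, 32 bp

Combined cut positions (sorted): 199, 314, 346, 528, 640.
Circular molecule, 5 cuts → 5 fragments:
  314 − 199 = 115 bp
  346 − 314 = 32 bp
  528 − 346 = 182 bp
  640 − 528 = 112 bp
  wrap: 691 − 640 + 199 = 250 bp
Sorted largest to smallest: 250, 182, 115, 112, 32 bp.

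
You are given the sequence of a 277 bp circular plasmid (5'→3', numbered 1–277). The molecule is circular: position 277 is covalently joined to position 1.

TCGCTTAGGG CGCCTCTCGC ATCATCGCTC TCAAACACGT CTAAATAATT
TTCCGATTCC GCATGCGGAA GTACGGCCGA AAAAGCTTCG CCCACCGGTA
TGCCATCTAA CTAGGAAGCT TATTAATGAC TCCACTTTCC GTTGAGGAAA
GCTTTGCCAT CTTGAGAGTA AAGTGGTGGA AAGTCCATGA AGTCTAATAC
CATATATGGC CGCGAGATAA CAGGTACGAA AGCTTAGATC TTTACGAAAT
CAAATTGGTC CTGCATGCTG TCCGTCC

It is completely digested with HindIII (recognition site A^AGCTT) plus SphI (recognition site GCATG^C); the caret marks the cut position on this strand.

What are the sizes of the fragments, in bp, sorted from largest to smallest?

HindIII sites (AAGCTT) start at positions 83, 116, 149, 230.
HindIII cuts after the first base of each site, so after positions 83, 116, 149, 230.
SphI sites (GCATGC) start at positions 61, 263.
SphI cuts after base 5 of each site (before the last base), so after positions 65, 267.
Combined cut positions: 65, 83, 116, 149, 230, 267.
Circular molecule, 6 cuts → 6 fragments:
  66–83 → 18 bp
  84–116 → 33 bp
  117–149 → 33 bp
  150–230 → 81 bp
  231–267 → 37 bp
  268–277 then 1–65 → 10 + 65 = 75 bp
Sorted largest to smallest: 81, 75, 37, 33, 33, 18 bp.

81, 75, 37, 33, 33, 18 bp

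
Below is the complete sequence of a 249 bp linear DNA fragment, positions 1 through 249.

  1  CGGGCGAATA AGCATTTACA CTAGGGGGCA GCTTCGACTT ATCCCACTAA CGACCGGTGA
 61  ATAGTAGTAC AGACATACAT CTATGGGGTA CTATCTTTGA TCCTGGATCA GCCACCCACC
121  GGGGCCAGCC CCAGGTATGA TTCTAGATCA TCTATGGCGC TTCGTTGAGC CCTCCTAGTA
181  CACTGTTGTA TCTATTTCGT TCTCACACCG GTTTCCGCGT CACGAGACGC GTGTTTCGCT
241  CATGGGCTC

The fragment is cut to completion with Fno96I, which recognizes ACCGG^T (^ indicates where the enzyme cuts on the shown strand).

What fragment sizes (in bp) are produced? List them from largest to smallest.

154, 57, 38 bp

Fno96I sites (ACCGGT) start at positions 53, 207.
Fno96I cuts after base 5 of each site (before the last base), so after positions 57, 211.
Linear molecule, 2 cuts → 3 fragments:
  1–57 → 57 bp
  58–211 → 154 bp
  212–249 → 38 bp
Sorted largest to smallest: 154, 57, 38 bp.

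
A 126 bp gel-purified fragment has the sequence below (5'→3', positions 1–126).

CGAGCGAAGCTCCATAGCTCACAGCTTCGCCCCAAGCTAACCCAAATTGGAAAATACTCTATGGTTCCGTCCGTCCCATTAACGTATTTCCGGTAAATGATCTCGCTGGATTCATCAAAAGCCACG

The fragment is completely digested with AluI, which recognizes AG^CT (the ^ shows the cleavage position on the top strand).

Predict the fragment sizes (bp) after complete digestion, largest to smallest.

90, 12, 9, 8, 7 bp

AluI sites (AGCT) start at positions 8, 16, 23, 35.
AluI cuts after base 2 of each site, so after positions 9, 17, 24, 36.
Linear molecule, 4 cuts → 5 fragments:
  1–9 → 9 bp
  10–17 → 8 bp
  18–24 → 7 bp
  25–36 → 12 bp
  37–126 → 90 bp
Sorted largest to smallest: 90, 12, 9, 8, 7 bp.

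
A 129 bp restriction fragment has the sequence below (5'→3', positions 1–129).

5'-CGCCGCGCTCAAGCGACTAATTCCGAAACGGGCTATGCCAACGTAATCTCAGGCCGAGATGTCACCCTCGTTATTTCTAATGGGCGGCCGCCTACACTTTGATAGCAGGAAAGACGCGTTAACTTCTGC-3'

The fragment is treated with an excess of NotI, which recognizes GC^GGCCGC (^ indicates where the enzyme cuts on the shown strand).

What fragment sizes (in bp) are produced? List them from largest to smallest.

The NotI site (GCGGCCGC) starts at position 84.
NotI cuts after base 2 of each site, so after position 85.
Linear molecule, 1 cut → 2 fragments:
  1–85 → 85 bp
  86–129 → 44 bp
Sorted largest to smallest: 85, 44 bp.

85, 44 bp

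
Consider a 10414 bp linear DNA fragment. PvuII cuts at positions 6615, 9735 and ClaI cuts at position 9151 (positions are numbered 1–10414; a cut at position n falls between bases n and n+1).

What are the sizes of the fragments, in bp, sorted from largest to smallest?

6615, 2536, 679, 584 bp

Combined cut positions (sorted): 6615, 9151, 9735.
Linear molecule, 3 cuts → 4 fragments:
  6615 − 0 = 6615 bp
  9151 − 6615 = 2536 bp
  9735 − 9151 = 584 bp
  10414 − 9735 = 679 bp
Sorted largest to smallest: 6615, 2536, 679, 584 bp.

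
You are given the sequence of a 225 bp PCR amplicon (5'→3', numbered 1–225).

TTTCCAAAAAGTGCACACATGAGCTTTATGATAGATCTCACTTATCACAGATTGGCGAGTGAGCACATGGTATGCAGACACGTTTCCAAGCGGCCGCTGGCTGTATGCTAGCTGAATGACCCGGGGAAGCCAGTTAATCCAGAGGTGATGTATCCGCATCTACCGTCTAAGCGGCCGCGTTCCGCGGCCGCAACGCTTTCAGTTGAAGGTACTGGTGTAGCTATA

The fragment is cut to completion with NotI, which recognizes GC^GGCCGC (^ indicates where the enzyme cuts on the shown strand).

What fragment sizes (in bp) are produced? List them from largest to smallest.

NotI sites (GCGGCCGC) start at positions 90, 171, 184.
NotI cuts after base 2 of each site, so after positions 91, 172, 185.
Linear molecule, 3 cuts → 4 fragments:
  1–91 → 91 bp
  92–172 → 81 bp
  173–185 → 13 bp
  186–225 → 40 bp
Sorted largest to smallest: 91, 81, 40, 13 bp.

91, 81, 40, 13 bp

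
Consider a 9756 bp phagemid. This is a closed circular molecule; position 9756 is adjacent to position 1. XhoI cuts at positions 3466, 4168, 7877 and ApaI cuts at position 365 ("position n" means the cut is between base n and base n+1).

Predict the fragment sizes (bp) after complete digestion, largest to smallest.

Combined cut positions (sorted): 365, 3466, 4168, 7877.
Circular molecule, 4 cuts → 4 fragments:
  3466 − 365 = 3101 bp
  4168 − 3466 = 702 bp
  7877 − 4168 = 3709 bp
  wrap: 9756 − 7877 + 365 = 2244 bp
Sorted largest to smallest: 3709, 3101, 2244, 702 bp.

3709, 3101, 2244, 702 bp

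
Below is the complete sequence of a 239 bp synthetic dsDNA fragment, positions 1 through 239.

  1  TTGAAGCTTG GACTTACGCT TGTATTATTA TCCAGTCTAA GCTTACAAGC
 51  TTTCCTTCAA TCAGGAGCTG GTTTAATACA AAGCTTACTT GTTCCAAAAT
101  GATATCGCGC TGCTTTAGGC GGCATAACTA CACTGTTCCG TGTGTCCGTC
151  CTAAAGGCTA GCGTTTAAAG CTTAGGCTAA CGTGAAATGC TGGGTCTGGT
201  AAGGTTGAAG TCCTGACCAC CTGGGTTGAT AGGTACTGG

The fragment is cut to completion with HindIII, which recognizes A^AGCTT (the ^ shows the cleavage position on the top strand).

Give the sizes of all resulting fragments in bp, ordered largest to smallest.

HindIII sites (AAGCTT) start at positions 4, 39, 47, 81, 168.
HindIII cuts after the first base of each site, so after positions 4, 39, 47, 81, 168.
Linear molecule, 5 cuts → 6 fragments:
  1–4 → 4 bp
  5–39 → 35 bp
  40–47 → 8 bp
  48–81 → 34 bp
  82–168 → 87 bp
  169–239 → 71 bp
Sorted largest to smallest: 87, 71, 35, 34, 8, 4 bp.

87, 71, 35, 34, 8, 4 bp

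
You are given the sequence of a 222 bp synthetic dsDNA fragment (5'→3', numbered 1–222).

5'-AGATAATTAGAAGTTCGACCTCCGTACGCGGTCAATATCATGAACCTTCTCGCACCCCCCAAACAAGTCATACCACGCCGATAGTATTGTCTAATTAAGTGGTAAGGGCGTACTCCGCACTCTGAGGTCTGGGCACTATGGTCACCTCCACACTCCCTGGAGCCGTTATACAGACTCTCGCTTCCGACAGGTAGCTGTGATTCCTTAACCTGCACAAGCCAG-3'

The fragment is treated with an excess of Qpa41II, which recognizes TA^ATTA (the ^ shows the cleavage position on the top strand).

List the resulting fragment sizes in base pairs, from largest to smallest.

Qpa41II sites (TAATTA) start at positions 4, 92.
Qpa41II cuts after base 2 of each site, so after positions 5, 93.
Linear molecule, 2 cuts → 3 fragments:
  1–5 → 5 bp
  6–93 → 88 bp
  94–222 → 129 bp
Sorted largest to smallest: 129, 88, 5 bp.

129, 88, 5 bp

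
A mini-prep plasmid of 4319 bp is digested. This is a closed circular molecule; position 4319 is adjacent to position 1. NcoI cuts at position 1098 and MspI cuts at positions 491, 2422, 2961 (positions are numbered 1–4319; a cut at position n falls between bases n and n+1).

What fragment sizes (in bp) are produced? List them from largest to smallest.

Combined cut positions (sorted): 491, 1098, 2422, 2961.
Circular molecule, 4 cuts → 4 fragments:
  1098 − 491 = 607 bp
  2422 − 1098 = 1324 bp
  2961 − 2422 = 539 bp
  wrap: 4319 − 2961 + 491 = 1849 bp
Sorted largest to smallest: 1849, 1324, 607, 539 bp.

1849, 1324, 607, 539 bp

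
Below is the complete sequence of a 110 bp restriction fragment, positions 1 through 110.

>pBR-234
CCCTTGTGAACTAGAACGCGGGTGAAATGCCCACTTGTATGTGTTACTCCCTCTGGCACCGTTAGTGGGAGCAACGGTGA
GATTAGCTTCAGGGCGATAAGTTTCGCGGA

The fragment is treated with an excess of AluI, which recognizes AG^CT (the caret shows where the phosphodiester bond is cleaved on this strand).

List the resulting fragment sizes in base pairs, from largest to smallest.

86, 24 bp

The AluI site (AGCT) starts at position 85.
AluI cuts after base 2 of each site, so after position 86.
Linear molecule, 1 cut → 2 fragments:
  1–86 → 86 bp
  87–110 → 24 bp
Sorted largest to smallest: 86, 24 bp.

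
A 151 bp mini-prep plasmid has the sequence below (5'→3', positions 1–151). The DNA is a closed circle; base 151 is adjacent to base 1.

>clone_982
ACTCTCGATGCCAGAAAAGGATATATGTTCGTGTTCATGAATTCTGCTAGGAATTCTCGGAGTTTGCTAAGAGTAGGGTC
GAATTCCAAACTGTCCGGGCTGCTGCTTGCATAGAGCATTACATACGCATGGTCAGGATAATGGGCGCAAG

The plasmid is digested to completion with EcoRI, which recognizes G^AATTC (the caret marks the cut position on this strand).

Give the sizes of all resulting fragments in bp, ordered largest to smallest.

109, 30, 12 bp

EcoRI sites (GAATTC) start at positions 39, 51, 81.
EcoRI cuts after the first base of each site, so after positions 39, 51, 81.
Circular molecule, 3 cuts → 3 fragments:
  40–51 → 12 bp
  52–81 → 30 bp
  82–151 then 1–39 → 70 + 39 = 109 bp
Sorted largest to smallest: 109, 30, 12 bp.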